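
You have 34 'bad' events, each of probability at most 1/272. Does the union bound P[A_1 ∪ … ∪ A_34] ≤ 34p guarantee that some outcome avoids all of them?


Union bound: P[∪_{i=1}^{34} A_i] ≤ Σ_i P[A_i] ≤ 34·p = 34·(1/272) = 1/8.
Numerically: 1/8 ≈ 0.1250.
Is 1/8 < 1? YES.
Since P[∪ A_i] ≤ 1/8 < 1, the complement has P[∩ A_i^c] ≥ 1 − 1/8 = 7/8 > 0, so some outcome avoids every A_i.

34·p = 1/8 ≈ 0.1250; existence CERTIFIED by the union bound.


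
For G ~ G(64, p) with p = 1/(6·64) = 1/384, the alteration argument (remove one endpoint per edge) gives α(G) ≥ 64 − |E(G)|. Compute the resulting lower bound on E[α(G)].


E[|E(G)|] = C(64, 2)·p = 2016 · (1/384) = 21/4.
E[α(G)] ≥ n − E[|E(G)|] = 64 − 21/4 = 235/4.
Numerically: ≈ 58.750.
(This is only a lower bound; the true E[α(G)] may be larger.)

E[α(G)] ≥ 235/4 ≈ 58.750.


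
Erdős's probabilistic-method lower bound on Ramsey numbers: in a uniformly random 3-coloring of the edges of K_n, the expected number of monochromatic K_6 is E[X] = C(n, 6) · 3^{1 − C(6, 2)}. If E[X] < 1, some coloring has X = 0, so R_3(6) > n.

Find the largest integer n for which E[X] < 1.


We need C(n, 6) · 3^{1 − 15} < 1, i.e. C(n, 6) < 3^{15 − 1} = 4782969.
Check values of n near the boundary:
  n = 36: C(36, 6) = 1947792; 1947792 < 4782969? YES
  n = 37: C(37, 6) = 2324784; 2324784 < 4782969? YES
  n = 38: C(38, 6) = 2760681; 2760681 < 4782969? YES
  n = 39: C(39, 6) = 3262623; 3262623 < 4782969? YES
  n = 40: C(40, 6) = 3838380; 3838380 < 4782969? YES
  n = 41: C(41, 6) = 4496388; 4496388 < 4782969? YES
  n = 42: C(42, 6) = 5245786; 5245786 < 4782969? NO
  n = 43: C(43, 6) = 6096454; 6096454 < 4782969? NO
The largest n with C(n, 6) < 4782969 is n = 41 (where E[X] = 1498796/1594323 ≈ 0.94008). Hence R_3(6) > 41, i.e. R_3(6) ≥ 42.

Largest n = 41; hence R_3(6) > 41.


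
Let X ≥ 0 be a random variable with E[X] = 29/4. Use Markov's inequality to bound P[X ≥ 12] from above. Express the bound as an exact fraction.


μ = E[X] = 29/4, a = 12.
Markov: P[X ≥ 12] ≤ μ/a = (29/4)/12 = 29/48.
Numerically: ≈ 0.60417.
(Since a = 12 > μ = 7.25000, the bound 29/48 is < 1 and informative.)

P[X ≥ 12] ≤ 29/48 ≈ 0.60417.


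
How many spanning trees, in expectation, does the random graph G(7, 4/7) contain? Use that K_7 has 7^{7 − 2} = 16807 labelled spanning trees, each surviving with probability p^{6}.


K_7 has 7^{7 − 2} = 16807 labelled spanning trees.
For each such spanning tree H, let X_H = 1 if all 6 edges of H are present in G. Then P[X_H = 1] = p^{6} = (4/7)^{6} = 4096/117649.
By linearity: E[X] = Σ_H E[X_H] = 16807 · p^{6} = 16807 · 4096/117649 = 4096/7.
Numerically: E[X] ≈ 585.1.

E[X] = 16807 · (4/7)^{6} = 4096/7 ≈ 585.1.


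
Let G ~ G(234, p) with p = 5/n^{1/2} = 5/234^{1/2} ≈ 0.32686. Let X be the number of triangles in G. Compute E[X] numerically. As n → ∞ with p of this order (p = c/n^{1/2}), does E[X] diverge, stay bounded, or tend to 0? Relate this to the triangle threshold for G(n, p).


Number of potential triangles: C(234, 3) = 2108184.
Each occurs with probability p³ ≈ (0.32686)³ ≈ 3.4920964e-02.
By linearity: E[X] = C(234, 3)·p³ ≈ 2108184 · 3.4920964e-02 ≈ 73619.81806.
Since α = 1/2 < 1, p = c/n^{1/2} ≫ 1/n is above the triangle threshold p ~ 1/n. Asymptotically E[X] ~ (c³/6)·n^{3(1−α)} = (5³/6)·n^{1.5} → ∞; triangles are abundant w.h.p.

E[X] ≈ 73619.81806; in regime p = Θ(1/n^{1/2}) E[X] diverges (above the triangle threshold p ~ 1/n).


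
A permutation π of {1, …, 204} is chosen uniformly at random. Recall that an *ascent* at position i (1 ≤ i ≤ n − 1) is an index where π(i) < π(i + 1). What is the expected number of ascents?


Write X = Σ X_I over i = 1, …, 203, with X_I the indicator of one ascent.
There are 203 indicators.
For each fixed i, the pair (π(i), π(i+1)) is a uniformly random ordered pair of distinct values from {1, …, 204}; by symmetry P[π(i) < π(i+1)] = 1/2.
By linearity: E[X] = 203 · (1/2) = (204 − 1) · (1/2) = 203/2 ≈ 101.500.

E[X] = 203/2 = 101.500.


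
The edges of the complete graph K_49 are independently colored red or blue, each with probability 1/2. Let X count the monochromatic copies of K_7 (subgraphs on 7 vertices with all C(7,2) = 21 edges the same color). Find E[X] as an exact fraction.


Let X = Σ_S X_S over the C(49, 7) = 85900584 subsets S of size 7, where X_S = 1 if the K_7 on S is monochromatic.
For a fixed S, the K_7 on S has C(7, 2) = 21 edges. P[all 21 edges red] = (1/2)^21, and likewise for blue, so P[monochromatic] = 2·(1/2)^21 = 2^{1 − 21} = 1/1048576.
By linearity: E[X] = C(49, 7) · 2^{1 − 21} = 85900584 · 1/1048576 = 10737573/131072.
Numerically: E[X] ≈ 81.9212.

E[X] = C(49,7)·2^(1−C(7,2)) = 10737573/131072 ≈ 81.9212.


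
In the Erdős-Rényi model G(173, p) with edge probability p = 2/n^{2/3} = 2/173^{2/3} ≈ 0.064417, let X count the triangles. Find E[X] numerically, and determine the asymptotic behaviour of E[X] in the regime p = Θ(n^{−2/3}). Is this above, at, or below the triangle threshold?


Number of potential triangles: C(173, 3) = 848046.
Each occurs with probability p³ ≈ (0.064417)³ ≈ 2.6729927e-04.
By linearity: E[X] = C(173, 3)·p³ ≈ 848046 · 2.6729927e-04 ≈ 226.68208.
Since α = 2/3 < 1, p = c/n^{2/3} ≫ 1/n is above the triangle threshold p ~ 1/n. Asymptotically E[X] ~ (c³/6)·n^{3(1−α)} = (2³/6)·n^{1} → ∞; triangles are abundant w.h.p.

E[X] ≈ 226.68208; in regime p = Θ(1/n^{2/3}) E[X] diverges (above the triangle threshold p ~ 1/n).


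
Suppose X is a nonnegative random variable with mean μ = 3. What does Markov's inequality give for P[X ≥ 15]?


μ = E[X] = 3, a = 15.
Markov: P[X ≥ 15] ≤ μ/a = (3)/15 = 1/5.
Numerically: ≈ 0.200.
(Since a = 15 > μ = 3.000, the bound 1/5 is < 1 and informative.)

P[X ≥ 15] ≤ 1/5 ≈ 0.200.


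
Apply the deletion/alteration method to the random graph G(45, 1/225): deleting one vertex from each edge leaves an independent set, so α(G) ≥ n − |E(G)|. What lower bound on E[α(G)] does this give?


E[|E(G)|] = C(45, 2)·p = 990 · (1/225) = 22/5.
E[α(G)] ≥ n − E[|E(G)|] = 45 − 22/5 = 203/5.
Numerically: ≈ 40.60000.
(This is only a lower bound; the true E[α(G)] may be larger.)

E[α(G)] ≥ 203/5 ≈ 40.60000.


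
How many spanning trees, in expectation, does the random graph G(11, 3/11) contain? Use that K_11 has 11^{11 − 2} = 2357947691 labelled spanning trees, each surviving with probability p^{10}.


K_11 has 11^{11 − 2} = 2357947691 labelled spanning trees.
For each such spanning tree H, let X_H = 1 if all 10 edges of H are present in G. Then P[X_H = 1] = p^{10} = (3/11)^{10} = 59049/25937424601.
Summing the indicators: E[X] = Σ_H E[X_H] = 2357947691 · p^{10} = 2357947691 · 59049/25937424601 = 59049/11.
Numerically: E[X] ≈ 5.37e+03.

E[X] = 2357947691 · (3/11)^{10} = 59049/11 ≈ 5.37e+03.


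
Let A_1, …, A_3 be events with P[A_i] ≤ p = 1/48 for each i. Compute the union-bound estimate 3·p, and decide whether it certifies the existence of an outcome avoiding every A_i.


Union bound: P[∪_{i=1}^{3} A_i] ≤ Σ_i P[A_i] ≤ 3·p = 3·(1/48) = 1/16.
Numerically: 1/16 ≈ 0.062500.
Is 1/16 < 1? YES.
Since P[∪ A_i] ≤ 1/16 < 1, the complement has P[∩ A_i^c] ≥ 1 − 1/16 = 15/16 > 0, so some outcome avoids every A_i.

3·p = 1/16 ≈ 0.062500; existence CERTIFIED by the union bound.


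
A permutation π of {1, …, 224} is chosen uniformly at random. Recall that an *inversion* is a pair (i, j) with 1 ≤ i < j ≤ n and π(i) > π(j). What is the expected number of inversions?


Write X = Σ X_I over the C(224, 2) = 24976 pairs i < j, with X_I the indicator of one inversion.
There are 24976 indicators.
For each fixed pair i < j, the values π(i) and π(j) are two distinct elements of {1, …, 224} in uniformly random order; by symmetry P[π(i) > π(j)] = 1/2.
By linearity: E[X] = 24976 · (1/2) = C(224, 2) · (1/2) = 24976/2 = 12488 ≈ 12488.000000.

E[X] = 12488 = 12488.000000.


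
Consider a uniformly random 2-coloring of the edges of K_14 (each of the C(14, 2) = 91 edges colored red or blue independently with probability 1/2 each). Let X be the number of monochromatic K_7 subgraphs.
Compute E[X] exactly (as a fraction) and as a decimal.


Let X = Σ_S X_S over the C(14, 7) = 3432 subsets S of size 7, where X_S = 1 if the K_7 on S is monochromatic.
For a fixed S, the K_7 on S has C(7, 2) = 21 edges. P[all 21 edges red] = (1/2)^21, and likewise for blue, so P[monochromatic] = 2·(1/2)^21 = 2^{1 − 21} = 1/1048576.
By linearity of expectation: E[X] = C(14, 7) · 2^{1 − 21} = 3432 · 1/1048576 = 429/131072.
Numerically: E[X] ≈ 0.003273.

E[X] = C(14,7)·2^(1−C(7,2)) = 429/131072 ≈ 0.003273.


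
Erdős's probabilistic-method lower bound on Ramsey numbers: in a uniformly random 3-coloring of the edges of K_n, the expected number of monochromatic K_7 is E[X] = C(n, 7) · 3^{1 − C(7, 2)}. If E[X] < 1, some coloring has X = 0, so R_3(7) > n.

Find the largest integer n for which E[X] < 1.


We need C(n, 7) · 3^{1 − 21} < 1, i.e. C(n, 7) < 3^{21 − 1} = 3486784401.
Check values of n near the boundary:
  n = 76: C(76, 7) = 2186189400; 2186189400 < 3486784401? YES
  n = 77: C(77, 7) = 2404808340; 2404808340 < 3486784401? YES
  n = 78: C(78, 7) = 2641902120; 2641902120 < 3486784401? YES
  n = 79: C(79, 7) = 2898753715; 2898753715 < 3486784401? YES
  n = 80: C(80, 7) = 3176716400; 3176716400 < 3486784401? YES
  n = 81: C(81, 7) = 3477216600; 3477216600 < 3486784401? YES
  n = 82: C(82, 7) = 3801756816; 3801756816 < 3486784401? NO
The largest n with C(n, 7) < 3486784401 is n = 81 (where E[X] = 42928600/43046721 ≈ 0.9973). Hence R_3(7) > 81, i.e. R_3(7) ≥ 82.

Largest n = 81; hence R_3(7) > 81.


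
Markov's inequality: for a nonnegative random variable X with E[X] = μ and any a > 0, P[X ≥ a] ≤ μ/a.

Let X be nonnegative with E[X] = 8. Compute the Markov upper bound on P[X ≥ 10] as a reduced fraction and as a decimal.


μ = E[X] = 8, a = 10.
Markov: P[X ≥ 10] ≤ μ/a = (8)/10 = 4/5.
Numerically: ≈ 0.800000.
(Since a = 10 > μ = 8.000000, the bound 4/5 is < 1 and informative.)

P[X ≥ 10] ≤ 4/5 ≈ 0.800000.


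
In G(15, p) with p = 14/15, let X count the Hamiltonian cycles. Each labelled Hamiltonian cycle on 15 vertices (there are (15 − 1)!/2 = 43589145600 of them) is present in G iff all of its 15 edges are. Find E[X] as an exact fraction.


K_15 has (15 − 1)!/2 = 43589145600 labelled Hamiltonian cycles.
For each such Hamiltonian cycle H, let X_H = 1 if all 15 edges of H are present in G. Then P[X_H = 1] = p^{15} = (14/15)^{15} = 155568095557812224/437893890380859375.
Summing the indicators: E[X] = Σ_H E[X_H] = 43589145600 · p^{15} = 43589145600 · 155568095557812224/437893890380859375 = 1116227221067356419653632/72081298828125.
Numerically: E[X] ≈ 1.55e+10.

E[X] = 43589145600 · (14/15)^{15} = 1116227221067356419653632/72081298828125 ≈ 1.55e+10.


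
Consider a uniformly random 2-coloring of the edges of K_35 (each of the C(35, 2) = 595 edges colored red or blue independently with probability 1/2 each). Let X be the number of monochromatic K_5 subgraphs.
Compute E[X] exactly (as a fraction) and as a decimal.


Let X = Σ_S X_S over the C(35, 5) = 324632 subsets S of size 5, where X_S = 1 if the K_5 on S is monochromatic.
For a fixed S, the K_5 on S has C(5, 2) = 10 edges. P[all 10 edges red] = (1/2)^10, and likewise for blue, so P[monochromatic] = 2·(1/2)^10 = 2^{1 − 10} = 1/512.
Summing: E[X] = C(35, 5) · 2^{1 − 10} = 324632 · 1/512 = 40579/64.
Numerically: E[X] ≈ 634.0469.

E[X] = C(35,5)·2^(1−C(5,2)) = 40579/64 ≈ 634.0469.


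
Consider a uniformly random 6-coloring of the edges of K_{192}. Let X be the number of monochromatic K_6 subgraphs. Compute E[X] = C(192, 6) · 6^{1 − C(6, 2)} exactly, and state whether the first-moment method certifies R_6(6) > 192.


E[X] = C(192, 6) · 6^{1 − 15} = 64300886496 · 6^{−14} = 64300886496/78364164096.
As a reduced fraction: E[X] = 223266967/272097792 ≈ 0.8205.
Is E[X] < 1? YES.
Since E[X] < 1, there exists a 6-coloring of K_{192} with no monochromatic K_6; hence R_6(6) > 192.

E[X] = 223266967/272097792 ≈ 0.8205; E[X] < 1, so R_6(6) > 192.


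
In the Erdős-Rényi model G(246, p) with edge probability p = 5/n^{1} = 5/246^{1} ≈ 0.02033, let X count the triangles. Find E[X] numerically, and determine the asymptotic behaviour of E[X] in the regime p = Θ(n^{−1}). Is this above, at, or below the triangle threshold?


Number of potential triangles: C(246, 3) = 2450980.
Each occurs with probability p³ ≈ (0.02033)³ ≈ 8.396624e-06.
By linearity: E[X] = C(246, 3)·p³ ≈ 2450980 · 8.396624e-06 ≈ 20.5800.
Here α = 1, so p = 5/n is exactly at the triangle threshold p ~ 1/n. Asymptotically E[X] → c³/6 = 5³/6 = 125/6 ≈ 20.8333, a bounded constant. In this regime the triangle count is asymptotically Poisson(c³/6).

E[X] ≈ 20.5800; in regime p = Θ(1/n^{1}) E[X] stays bounded (at the triangle threshold p ~ 1/n).


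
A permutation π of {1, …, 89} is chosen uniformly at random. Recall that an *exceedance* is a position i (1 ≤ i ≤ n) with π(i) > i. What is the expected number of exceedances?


Write X = Σ_{i=1}^{89} X_i, where X_i = 1_{π(i) > i}.
For each fixed i, π(i) is uniform over {1, …, 89} (marginal of a uniform permutation), so P[π(i) > i] = (n − i)/n. Summing: Σ_{i=1}^{89} (n − i)/n = (0 + 1 + … + 88)/89 = 89(89 − 1)/(2·89) = (89 − 1)/2.
Hence E[X] = Σ_{i=1}^{89} (89 − i)/89 = 44 ≈ 44.000.

E[X] = 44 = 44.000.


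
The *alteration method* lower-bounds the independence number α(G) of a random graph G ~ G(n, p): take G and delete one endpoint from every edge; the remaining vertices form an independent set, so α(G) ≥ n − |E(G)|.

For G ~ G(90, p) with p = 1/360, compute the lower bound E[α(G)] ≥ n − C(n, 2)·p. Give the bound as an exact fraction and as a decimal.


E[|E(G)|] = C(90, 2)·p = 4005 · (1/360) = 89/8.
E[α(G)] ≥ n − E[|E(G)|] = 90 − 89/8 = 631/8.
Numerically: ≈ 78.87500.
(This is only a lower bound; the true E[α(G)] may be larger.)

E[α(G)] ≥ 631/8 ≈ 78.87500.


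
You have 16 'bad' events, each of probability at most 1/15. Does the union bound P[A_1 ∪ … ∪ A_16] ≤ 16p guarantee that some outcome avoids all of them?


Union bound: P[∪_{i=1}^{16} A_i] ≤ Σ_i P[A_i] ≤ 16·p = 16·(1/15) = 16/15.
Numerically: 16/15 ≈ 1.067.
Is 16/15 < 1? NO.
Since the bound 16/15 is ≥ 1, the union bound is uninformative here; it does NOT by itself certify existence.

16·p = 16/15 ≈ 1.067; existence NOT certified by the union bound.


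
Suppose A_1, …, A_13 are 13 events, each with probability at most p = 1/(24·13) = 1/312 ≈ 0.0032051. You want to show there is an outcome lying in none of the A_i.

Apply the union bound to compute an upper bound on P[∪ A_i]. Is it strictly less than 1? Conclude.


Union bound: P[∪_{i=1}^{13} A_i] ≤ Σ_i P[A_i] ≤ 13·p = 13·(1/312) = 1/24.
Numerically: 1/24 ≈ 0.0416667.
Is 1/24 < 1? YES.
Since P[∪ A_i] ≤ 1/24 < 1, the complement has P[∩ A_i^c] ≥ 1 − 1/24 = 23/24 > 0, so some outcome avoids every A_i.

13·p = 1/24 ≈ 0.0416667; existence CERTIFIED by the union bound.


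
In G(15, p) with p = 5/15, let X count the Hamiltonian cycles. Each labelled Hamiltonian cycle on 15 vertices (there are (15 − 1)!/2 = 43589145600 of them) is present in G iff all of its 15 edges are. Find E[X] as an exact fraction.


K_15 has (15 − 1)!/2 = 43589145600 labelled Hamiltonian cycles.
For each such Hamiltonian cycle H, let X_H = 1 if all 15 edges of H are present in G. Then P[X_H = 1] = p^{15} = (1/3)^{15} = 1/14348907.
Summing the indicators: E[X] = Σ_H E[X_H] = 43589145600 · p^{15} = 43589145600 · 1/14348907 = 179379200/59049.
Numerically: E[X] ≈ 3038.

E[X] = 43589145600 · (1/3)^{15} = 179379200/59049 ≈ 3038.


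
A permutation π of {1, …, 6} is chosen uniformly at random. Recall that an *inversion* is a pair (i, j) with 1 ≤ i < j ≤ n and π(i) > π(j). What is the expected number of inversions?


Write X = Σ X_I over the C(6, 2) = 15 pairs i < j, with X_I the indicator of one inversion.
There are 15 indicators.
For each fixed pair i < j, the values π(i) and π(j) are two distinct elements of {1, …, 6} in uniformly random order; by symmetry P[π(i) > π(j)] = 1/2.
By linearity: E[X] = 15 · (1/2) = C(6, 2) · (1/2) = 15/2 = 15/2 ≈ 7.500000.

E[X] = 15/2 = 7.500000.


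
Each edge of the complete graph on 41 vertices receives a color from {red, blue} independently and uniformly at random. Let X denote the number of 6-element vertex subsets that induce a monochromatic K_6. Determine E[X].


Let X = Σ_S X_S over the C(41, 6) = 4496388 subsets S of size 6, where X_S = 1 if the K_6 on S is monochromatic.
For a fixed S, the K_6 on S has C(6, 2) = 15 edges. P[all 15 edges red] = (1/2)^15, and likewise for blue, so P[monochromatic] = 2·(1/2)^15 = 2^{1 − 15} = 1/16384.
By linearity of expectation: E[X] = C(41, 6) · 2^{1 − 15} = 4496388 · 1/16384 = 1124097/4096.
Numerically: E[X] ≈ 274.438.

E[X] = C(41,6)·2^(1−C(6,2)) = 1124097/4096 ≈ 274.438.


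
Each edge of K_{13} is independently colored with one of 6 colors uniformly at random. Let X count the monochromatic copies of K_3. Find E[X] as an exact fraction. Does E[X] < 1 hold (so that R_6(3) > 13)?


E[X] = C(13, 3) · 6^{1 − 3} = 286 · 6^{−2} = 286/36.
As a reduced fraction: E[X] = 143/18 ≈ 7.944444.
Is E[X] < 1? NO.
Since E[X] ≥ 1, the first-moment bound is inconclusive at n = 13; it does NOT by itself certify R_6(3) > 13.

E[X] = 143/18 ≈ 7.944444; E[X] ≥ 1; first-moment method inconclusive here.


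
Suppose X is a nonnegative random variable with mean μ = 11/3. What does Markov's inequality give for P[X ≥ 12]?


μ = E[X] = 11/3, a = 12.
Markov: P[X ≥ 12] ≤ μ/a = (11/3)/12 = 11/36.
Numerically: ≈ 0.305556.
(Since a = 12 > μ = 3.666667, the bound 11/36 is < 1 and informative.)

P[X ≥ 12] ≤ 11/36 ≈ 0.305556.


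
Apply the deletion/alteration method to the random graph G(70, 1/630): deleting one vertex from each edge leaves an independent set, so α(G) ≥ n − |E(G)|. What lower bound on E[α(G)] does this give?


E[|E(G)|] = C(70, 2)·p = 2415 · (1/630) = 23/6.
E[α(G)] ≥ n − E[|E(G)|] = 70 − 23/6 = 397/6.
Numerically: ≈ 66.166667.
(This is only a lower bound; the true E[α(G)] may be larger.)

E[α(G)] ≥ 397/6 ≈ 66.166667.


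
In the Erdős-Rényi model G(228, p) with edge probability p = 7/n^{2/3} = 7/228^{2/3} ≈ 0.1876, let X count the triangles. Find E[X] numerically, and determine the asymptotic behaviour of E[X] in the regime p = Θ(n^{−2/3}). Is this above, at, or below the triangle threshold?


Number of potential triangles: C(228, 3) = 1949476.
Each occurs with probability p³ ≈ (0.1876)³ ≈ 6.598184e-03.
By linearity: E[X] = C(228, 3)·p³ ≈ 1949476 · 6.598184e-03 ≈ 12863.0015.
Since α = 2/3 < 1, p = c/n^{2/3} ≫ 1/n is above the triangle threshold p ~ 1/n. Asymptotically E[X] ~ (c³/6)·n^{3(1−α)} = (7³/6)·n^{1} → ∞; triangles are abundant w.h.p.

E[X] ≈ 12863.0015; in regime p = Θ(1/n^{2/3}) E[X] diverges (above the triangle threshold p ~ 1/n).


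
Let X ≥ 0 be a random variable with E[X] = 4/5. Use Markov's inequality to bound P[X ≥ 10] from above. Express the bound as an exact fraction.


μ = E[X] = 4/5, a = 10.
Markov: P[X ≥ 10] ≤ μ/a = (4/5)/10 = 2/25.
Numerically: ≈ 0.08000.
(Since a = 10 > μ = 0.80000, the bound 2/25 is < 1 and informative.)

P[X ≥ 10] ≤ 2/25 ≈ 0.08000.


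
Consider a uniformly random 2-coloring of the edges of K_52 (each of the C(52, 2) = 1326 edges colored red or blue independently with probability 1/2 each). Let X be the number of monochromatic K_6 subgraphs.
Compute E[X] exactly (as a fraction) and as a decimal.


Let X = Σ_S X_S over the C(52, 6) = 20358520 subsets S of size 6, where X_S = 1 if the K_6 on S is monochromatic.
For a fixed S, the K_6 on S has C(6, 2) = 15 edges. P[all 15 edges red] = (1/2)^15, and likewise for blue, so P[monochromatic] = 2·(1/2)^15 = 2^{1 − 15} = 1/16384.
Summing: E[X] = C(52, 6) · 2^{1 − 15} = 20358520 · 1/16384 = 2544815/2048.
Numerically: E[X] ≈ 1242.58545.

E[X] = C(52,6)·2^(1−C(6,2)) = 2544815/2048 ≈ 1242.58545.


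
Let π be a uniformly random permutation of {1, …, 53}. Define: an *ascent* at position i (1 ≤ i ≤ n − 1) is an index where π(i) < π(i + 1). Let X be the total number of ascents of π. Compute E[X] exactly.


Write X = Σ X_I over i = 1, …, 52, with X_I the indicator of one ascent.
There are 52 indicators.
For each fixed i, the pair (π(i), π(i+1)) is a uniformly random ordered pair of distinct values from {1, …, 53}; by symmetry P[π(i) < π(i+1)] = 1/2.
By linearity: E[X] = 52 · (1/2) = (53 − 1) · (1/2) = 26 ≈ 26.000.

E[X] = 26 = 26.000.


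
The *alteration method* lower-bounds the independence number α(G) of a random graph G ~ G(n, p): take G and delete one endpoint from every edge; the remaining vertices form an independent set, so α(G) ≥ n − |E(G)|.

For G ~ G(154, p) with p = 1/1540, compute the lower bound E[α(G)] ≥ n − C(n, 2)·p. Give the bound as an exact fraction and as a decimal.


E[|E(G)|] = C(154, 2)·p = 11781 · (1/1540) = 153/20.
E[α(G)] ≥ n − E[|E(G)|] = 154 − 153/20 = 2927/20.
Numerically: ≈ 146.350000.
(This is only a lower bound; the true E[α(G)] may be larger.)

E[α(G)] ≥ 2927/20 ≈ 146.350000.


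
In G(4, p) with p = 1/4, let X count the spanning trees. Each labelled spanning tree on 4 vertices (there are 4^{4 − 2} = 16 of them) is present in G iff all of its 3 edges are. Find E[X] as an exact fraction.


K_4 has 4^{4 − 2} = 16 labelled spanning trees.
For each such spanning tree H, let X_H = 1 if all 3 edges of H are present in G. Then P[X_H = 1] = p^{3} = (1/4)^{3} = 1/64.
By linearity: E[X] = Σ_H E[X_H] = 16 · p^{3} = 16 · 1/64 = 1/4.
Numerically: E[X] ≈ 0.25.

E[X] = 16 · (1/4)^{3} = 1/4 ≈ 0.25.


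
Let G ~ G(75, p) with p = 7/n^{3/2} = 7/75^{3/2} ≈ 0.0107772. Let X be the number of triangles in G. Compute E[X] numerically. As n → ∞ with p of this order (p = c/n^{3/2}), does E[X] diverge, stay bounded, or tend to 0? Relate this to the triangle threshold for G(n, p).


Number of potential triangles: C(75, 3) = 67525.
Each occurs with probability p³ ≈ (0.0107772)³ ≈ 1.25175241e-06.
By linearity: E[X] = C(75, 3)·p³ ≈ 67525 · 1.25175241e-06 ≈ 0.084525.
Since α = 3/2 > 1, p = c/n^{3/2} = o(1/n) is below the triangle threshold p ~ 1/n. Asymptotically E[X] ~ (c³/6)·n^{3(1−α)} = (7³/6)·n^{-1.5} → 0, so by Markov's inequality G has no triangles w.h.p.

E[X] ≈ 0.084525; in regime p = Θ(1/n^{3/2}) E[X] tends to 0 (below the triangle threshold p ~ 1/n).


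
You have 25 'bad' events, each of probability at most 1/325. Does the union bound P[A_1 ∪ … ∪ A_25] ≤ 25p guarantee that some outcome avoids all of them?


Union bound: P[∪_{i=1}^{25} A_i] ≤ Σ_i P[A_i] ≤ 25·p = 25·(1/325) = 1/13.
Numerically: 1/13 ≈ 0.077.
Is 1/13 < 1? YES.
Since P[∪ A_i] ≤ 1/13 < 1, the complement has P[∩ A_i^c] ≥ 1 − 1/13 = 12/13 > 0, so some outcome avoids every A_i.

25·p = 1/13 ≈ 0.077; existence CERTIFIED by the union bound.


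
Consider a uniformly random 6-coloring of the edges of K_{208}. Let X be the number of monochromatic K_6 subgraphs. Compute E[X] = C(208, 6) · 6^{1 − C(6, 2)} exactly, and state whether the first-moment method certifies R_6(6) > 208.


E[X] = C(208, 6) · 6^{1 − 15} = 104579959848 · 6^{−14} = 104579959848/78364164096.
As a reduced fraction: E[X] = 4357498327/3265173504 ≈ 1.3345381.
Is E[X] < 1? NO.
Since E[X] ≥ 1, the first-moment bound is inconclusive at n = 208; it does NOT by itself certify R_6(6) > 208.

E[X] = 4357498327/3265173504 ≈ 1.3345381; E[X] ≥ 1; first-moment method inconclusive here.


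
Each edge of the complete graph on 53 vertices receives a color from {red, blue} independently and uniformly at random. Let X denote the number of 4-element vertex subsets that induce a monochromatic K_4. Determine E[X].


Let X = Σ_S X_S over the C(53, 4) = 292825 subsets S of size 4, where X_S = 1 if the K_4 on S is monochromatic.
For a fixed S, the K_4 on S has C(4, 2) = 6 edges. P[all 6 edges red] = (1/2)^6, and likewise for blue, so P[monochromatic] = 2·(1/2)^6 = 2^{1 − 6} = 1/32.
Summing: E[X] = C(53, 4) · 2^{1 − 6} = 292825 · 1/32 = 292825/32.
Numerically: E[X] ≈ 9150.7812.

E[X] = C(53,4)·2^(1−C(4,2)) = 292825/32 ≈ 9150.7812.


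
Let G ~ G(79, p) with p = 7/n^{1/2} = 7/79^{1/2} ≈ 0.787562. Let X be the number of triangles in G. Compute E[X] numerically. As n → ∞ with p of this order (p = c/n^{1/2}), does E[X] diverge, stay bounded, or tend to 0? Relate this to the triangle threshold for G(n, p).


Number of potential triangles: C(79, 3) = 79079.
Each occurs with probability p³ ≈ (0.787562)³ ≈ 4.88487532e-01.
By linearity: E[X] = C(79, 3)·p³ ≈ 79079 · 4.88487532e-01 ≈ 38629.105517.
Since α = 1/2 < 1, p = c/n^{1/2} ≫ 1/n is above the triangle threshold p ~ 1/n. Asymptotically E[X] ~ (c³/6)·n^{3(1−α)} = (7³/6)·n^{1.5} → ∞; triangles are abundant w.h.p.

E[X] ≈ 38629.105517; in regime p = Θ(1/n^{1/2}) E[X] diverges (above the triangle threshold p ~ 1/n).


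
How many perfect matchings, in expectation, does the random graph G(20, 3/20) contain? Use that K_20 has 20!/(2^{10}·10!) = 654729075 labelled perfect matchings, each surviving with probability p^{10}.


K_20 has 20!/(2^{10}·10!) = 654729075 labelled perfect matchings.
For each such perfect matching H, let X_H = 1 if all 10 edges of H are present in G. Then P[X_H = 1] = p^{10} = (3/20)^{10} = 59049/10240000000000.
By linearity: E[X] = Σ_H E[X_H] = 654729075 · p^{10} = 654729075 · 59049/10240000000000 = 1546443885987/409600000000.
Numerically: E[X] ≈ 3.7755.

E[X] = 654729075 · (3/20)^{10} = 1546443885987/409600000000 ≈ 3.7755.


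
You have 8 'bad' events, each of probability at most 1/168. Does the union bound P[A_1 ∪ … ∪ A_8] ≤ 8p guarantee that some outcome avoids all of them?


Union bound: P[∪_{i=1}^{8} A_i] ≤ Σ_i P[A_i] ≤ 8·p = 8·(1/168) = 1/21.
Numerically: 1/21 ≈ 0.048.
Is 1/21 < 1? YES.
Since P[∪ A_i] ≤ 1/21 < 1, the complement has P[∩ A_i^c] ≥ 1 − 1/21 = 20/21 > 0, so some outcome avoids every A_i.

8·p = 1/21 ≈ 0.048; existence CERTIFIED by the union bound.


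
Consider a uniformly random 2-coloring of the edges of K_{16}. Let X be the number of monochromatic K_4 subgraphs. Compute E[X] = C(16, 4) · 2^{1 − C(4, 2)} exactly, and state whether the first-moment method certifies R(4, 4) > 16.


E[X] = C(16, 4) · 2^{1 − 6} = 1820 · 2^{−5} = 1820/32.
As a reduced fraction: E[X] = 455/8 ≈ 56.875000.
Is E[X] < 1? NO.
Since E[X] ≥ 1, the first-moment bound is inconclusive at n = 16; it does NOT by itself certify R(4, 4) > 16.

E[X] = 455/8 ≈ 56.875000; E[X] ≥ 1; first-moment method inconclusive here.


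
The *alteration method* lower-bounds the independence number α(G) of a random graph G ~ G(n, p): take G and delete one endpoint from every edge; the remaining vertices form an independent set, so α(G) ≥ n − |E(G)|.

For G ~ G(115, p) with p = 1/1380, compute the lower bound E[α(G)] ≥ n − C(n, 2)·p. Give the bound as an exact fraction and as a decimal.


E[|E(G)|] = C(115, 2)·p = 6555 · (1/1380) = 19/4.
E[α(G)] ≥ n − E[|E(G)|] = 115 − 19/4 = 441/4.
Numerically: ≈ 110.250000.
(This is only a lower bound; the true E[α(G)] may be larger.)

E[α(G)] ≥ 441/4 ≈ 110.250000.


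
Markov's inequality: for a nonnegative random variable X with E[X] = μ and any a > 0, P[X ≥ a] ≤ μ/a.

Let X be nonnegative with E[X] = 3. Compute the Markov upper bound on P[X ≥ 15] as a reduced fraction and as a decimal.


μ = E[X] = 3, a = 15.
Markov: P[X ≥ 15] ≤ μ/a = (3)/15 = 1/5.
Numerically: ≈ 0.200.
(Since a = 15 > μ = 3.000, the bound 1/5 is < 1 and informative.)

P[X ≥ 15] ≤ 1/5 ≈ 0.200.


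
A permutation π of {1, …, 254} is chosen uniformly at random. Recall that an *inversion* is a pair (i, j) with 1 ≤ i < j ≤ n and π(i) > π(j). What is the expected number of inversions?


Write X = Σ X_I over the C(254, 2) = 32131 pairs i < j, with X_I the indicator of one inversion.
There are 32131 indicators.
For each fixed pair i < j, the values π(i) and π(j) are two distinct elements of {1, …, 254} in uniformly random order; by symmetry P[π(i) > π(j)] = 1/2.
By linearity: E[X] = 32131 · (1/2) = C(254, 2) · (1/2) = 32131/2 = 32131/2 ≈ 16065.50000.

E[X] = 32131/2 = 16065.50000.


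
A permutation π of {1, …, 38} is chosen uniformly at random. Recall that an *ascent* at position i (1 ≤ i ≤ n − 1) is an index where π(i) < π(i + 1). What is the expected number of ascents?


Write X = Σ X_I over i = 1, …, 37, with X_I the indicator of one ascent.
There are 37 indicators.
For each fixed i, the pair (π(i), π(i+1)) is a uniformly random ordered pair of distinct values from {1, …, 38}; by symmetry P[π(i) < π(i+1)] = 1/2.
By linearity: E[X] = 37 · (1/2) = (38 − 1) · (1/2) = 37/2 ≈ 18.5000.

E[X] = 37/2 = 18.5000.


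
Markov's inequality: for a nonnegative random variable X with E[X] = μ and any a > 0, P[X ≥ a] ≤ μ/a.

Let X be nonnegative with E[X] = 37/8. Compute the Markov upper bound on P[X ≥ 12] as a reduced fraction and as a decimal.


μ = E[X] = 37/8, a = 12.
Markov: P[X ≥ 12] ≤ μ/a = (37/8)/12 = 37/96.
Numerically: ≈ 0.385417.
(Since a = 12 > μ = 4.625000, the bound 37/96 is < 1 and informative.)

P[X ≥ 12] ≤ 37/96 ≈ 0.385417.


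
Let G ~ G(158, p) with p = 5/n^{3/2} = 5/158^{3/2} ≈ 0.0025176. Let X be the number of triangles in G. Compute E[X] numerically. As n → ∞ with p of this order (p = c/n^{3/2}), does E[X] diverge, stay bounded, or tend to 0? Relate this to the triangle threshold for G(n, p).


Number of potential triangles: C(158, 3) = 644956.
Each occurs with probability p³ ≈ (0.0025176)³ ≈ 1.5957069e-08.
By linearity: E[X] = C(158, 3)·p³ ≈ 644956 · 1.5957069e-08 ≈ 0.01029.
Since α = 3/2 > 1, p = c/n^{3/2} = o(1/n) is below the triangle threshold p ~ 1/n. Asymptotically E[X] ~ (c³/6)·n^{3(1−α)} = (5³/6)·n^{-1.5} → 0, so by Markov's inequality G has no triangles w.h.p.

E[X] ≈ 0.01029; in regime p = Θ(1/n^{3/2}) E[X] tends to 0 (below the triangle threshold p ~ 1/n).


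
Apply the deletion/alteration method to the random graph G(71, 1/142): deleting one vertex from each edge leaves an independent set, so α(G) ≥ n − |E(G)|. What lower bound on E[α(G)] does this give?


E[|E(G)|] = C(71, 2)·p = 2485 · (1/142) = 35/2.
E[α(G)] ≥ n − E[|E(G)|] = 71 − 35/2 = 107/2.
Numerically: ≈ 53.50000.
(This is only a lower bound; the true E[α(G)] may be larger.)

E[α(G)] ≥ 107/2 ≈ 53.50000.


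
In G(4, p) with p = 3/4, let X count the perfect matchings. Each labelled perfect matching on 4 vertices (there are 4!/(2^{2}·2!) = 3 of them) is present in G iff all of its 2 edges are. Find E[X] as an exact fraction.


K_4 has 4!/(2^{2}·2!) = 3 labelled perfect matchings.
For each such perfect matching H, let X_H = 1 if all 2 edges of H are present in G. Then P[X_H = 1] = p^{2} = (3/4)^{2} = 9/16.
Summing the indicators: E[X] = Σ_H E[X_H] = 3 · p^{2} = 3 · 9/16 = 27/16.
Numerically: E[X] ≈ 1.688.

E[X] = 3 · (3/4)^{2} = 27/16 ≈ 1.688.


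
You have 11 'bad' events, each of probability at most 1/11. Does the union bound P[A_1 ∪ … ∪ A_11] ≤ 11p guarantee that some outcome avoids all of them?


Union bound: P[∪_{i=1}^{11} A_i] ≤ Σ_i P[A_i] ≤ 11·p = 11·(1/11) = 1.
Numerically: 1 ≈ 1.000000.
Is 1 < 1? NO.
Since the bound 1 is ≥ 1, the union bound is uninformative here; it does NOT by itself certify existence.

11·p = 1 ≈ 1.000000; existence NOT certified by the union bound.


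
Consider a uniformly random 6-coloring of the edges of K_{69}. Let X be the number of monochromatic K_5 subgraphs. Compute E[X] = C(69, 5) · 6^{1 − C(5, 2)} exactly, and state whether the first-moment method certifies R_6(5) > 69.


E[X] = C(69, 5) · 6^{1 − 10} = 11238513 · 6^{−9} = 11238513/10077696.
As a reduced fraction: E[X] = 3746171/3359232 ≈ 1.11519.
Is E[X] < 1? NO.
Since E[X] ≥ 1, the first-moment bound is inconclusive at n = 69; it does NOT by itself certify R_6(5) > 69.

E[X] = 3746171/3359232 ≈ 1.11519; E[X] ≥ 1; first-moment method inconclusive here.


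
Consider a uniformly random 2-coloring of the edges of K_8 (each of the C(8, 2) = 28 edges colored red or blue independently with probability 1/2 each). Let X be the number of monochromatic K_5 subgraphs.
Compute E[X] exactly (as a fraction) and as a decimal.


Let X = Σ_S X_S over the C(8, 5) = 56 subsets S of size 5, where X_S = 1 if the K_5 on S is monochromatic.
For a fixed S, the K_5 on S has C(5, 2) = 10 edges. P[all 10 edges red] = (1/2)^10, and likewise for blue, so P[monochromatic] = 2·(1/2)^10 = 2^{1 − 10} = 1/512.
Summing: E[X] = C(8, 5) · 2^{1 − 10} = 56 · 1/512 = 7/64.
Numerically: E[X] ≈ 0.1094.

E[X] = C(8,5)·2^(1−C(5,2)) = 7/64 ≈ 0.1094.


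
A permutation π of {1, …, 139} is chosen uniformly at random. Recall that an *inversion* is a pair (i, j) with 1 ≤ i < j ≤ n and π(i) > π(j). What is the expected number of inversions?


Write X = Σ X_I over the C(139, 2) = 9591 pairs i < j, with X_I the indicator of one inversion.
There are 9591 indicators.
For each fixed pair i < j, the values π(i) and π(j) are two distinct elements of {1, …, 139} in uniformly random order; by symmetry P[π(i) > π(j)] = 1/2.
By linearity: E[X] = 9591 · (1/2) = C(139, 2) · (1/2) = 9591/2 = 9591/2 ≈ 4795.50000.

E[X] = 9591/2 = 4795.50000.


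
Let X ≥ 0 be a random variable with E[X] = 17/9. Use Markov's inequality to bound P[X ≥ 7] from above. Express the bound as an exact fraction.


μ = E[X] = 17/9, a = 7.
Markov: P[X ≥ 7] ≤ μ/a = (17/9)/7 = 17/63.
Numerically: ≈ 0.270.
(Since a = 7 > μ = 1.889, the bound 17/63 is < 1 and informative.)

P[X ≥ 7] ≤ 17/63 ≈ 0.270.


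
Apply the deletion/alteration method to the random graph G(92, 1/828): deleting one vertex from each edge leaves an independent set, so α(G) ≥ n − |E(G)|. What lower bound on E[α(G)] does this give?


E[|E(G)|] = C(92, 2)·p = 4186 · (1/828) = 91/18.
E[α(G)] ≥ n − E[|E(G)|] = 92 − 91/18 = 1565/18.
Numerically: ≈ 86.944.
(This is only a lower bound; the true E[α(G)] may be larger.)

E[α(G)] ≥ 1565/18 ≈ 86.944.


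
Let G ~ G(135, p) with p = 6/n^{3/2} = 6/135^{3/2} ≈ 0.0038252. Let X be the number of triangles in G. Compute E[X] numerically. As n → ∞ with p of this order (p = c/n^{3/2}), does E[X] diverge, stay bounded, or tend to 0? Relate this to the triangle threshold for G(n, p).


Number of potential triangles: C(135, 3) = 400995.
Each occurs with probability p³ ≈ (0.0038252)³ ≈ 5.5969547e-08.
By linearity: E[X] = C(135, 3)·p³ ≈ 400995 · 5.5969547e-08 ≈ 0.02244.
Since α = 3/2 > 1, p = c/n^{3/2} = o(1/n) is below the triangle threshold p ~ 1/n. Asymptotically E[X] ~ (c³/6)·n^{3(1−α)} = (6³/6)·n^{-1.5} → 0, so by Markov's inequality G has no triangles w.h.p.

E[X] ≈ 0.02244; in regime p = Θ(1/n^{3/2}) E[X] tends to 0 (below the triangle threshold p ~ 1/n).


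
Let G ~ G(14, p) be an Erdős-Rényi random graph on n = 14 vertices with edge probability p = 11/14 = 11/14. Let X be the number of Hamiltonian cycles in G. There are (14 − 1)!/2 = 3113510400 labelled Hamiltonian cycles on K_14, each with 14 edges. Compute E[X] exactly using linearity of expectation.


K_14 has (14 − 1)!/2 = 3113510400 labelled Hamiltonian cycles.
For each such Hamiltonian cycle H, let X_H = 1 if all 14 edges of H are present in G. Then P[X_H = 1] = p^{14} = (11/14)^{14} = 379749833583241/11112006825558016.
By linearity: E[X] = Σ_H E[X_H] = 3113510400 · p^{14} = 3113510400 · 379749833583241/11112006825558016 = 329898174179601037725/3100448333024.
Numerically: E[X] ≈ 1.064e+08.

E[X] = 3113510400 · (11/14)^{14} = 329898174179601037725/3100448333024 ≈ 1.064e+08.


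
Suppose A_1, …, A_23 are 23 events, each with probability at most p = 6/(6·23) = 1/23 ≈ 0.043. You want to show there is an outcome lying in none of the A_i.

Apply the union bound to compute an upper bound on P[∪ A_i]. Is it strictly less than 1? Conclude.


Union bound: P[∪_{i=1}^{23} A_i] ≤ Σ_i P[A_i] ≤ 23·p = 23·(1/23) = 1.
Numerically: 1 ≈ 1.000.
Is 1 < 1? NO.
Since the bound 1 is ≥ 1, the union bound is uninformative here; it does NOT by itself certify existence.

23·p = 1 ≈ 1.000; existence NOT certified by the union bound.


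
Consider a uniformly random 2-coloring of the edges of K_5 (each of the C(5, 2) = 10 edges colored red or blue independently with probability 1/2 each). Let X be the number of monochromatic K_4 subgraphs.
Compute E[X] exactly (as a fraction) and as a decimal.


Let X = Σ_S X_S over the C(5, 4) = 5 subsets S of size 4, where X_S = 1 if the K_4 on S is monochromatic.
For a fixed S, the K_4 on S has C(4, 2) = 6 edges. P[all 6 edges red] = (1/2)^6, and likewise for blue, so P[monochromatic] = 2·(1/2)^6 = 2^{1 − 6} = 1/32.
By linearity of expectation: E[X] = C(5, 4) · 2^{1 − 6} = 5 · 1/32 = 5/32.
Numerically: E[X] ≈ 0.15625.

E[X] = C(5,4)·2^(1−C(4,2)) = 5/32 ≈ 0.15625.


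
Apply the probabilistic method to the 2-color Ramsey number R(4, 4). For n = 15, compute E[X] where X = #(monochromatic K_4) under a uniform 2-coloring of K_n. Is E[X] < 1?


E[X] = C(15, 4) · 2^{1 − 6} = 1365 · 2^{−5} = 1365/32.
As a reduced fraction: E[X] = 1365/32 ≈ 42.65625.
Is E[X] < 1? NO.
Since E[X] ≥ 1, the first-moment bound is inconclusive at n = 15; it does NOT by itself certify R(4, 4) > 15.

E[X] = 1365/32 ≈ 42.65625; E[X] ≥ 1; first-moment method inconclusive here.


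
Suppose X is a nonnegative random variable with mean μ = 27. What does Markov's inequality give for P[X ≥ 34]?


μ = E[X] = 27, a = 34.
Markov: P[X ≥ 34] ≤ μ/a = (27)/34 = 27/34.
Numerically: ≈ 0.794118.
(Since a = 34 > μ = 27.000000, the bound 27/34 is < 1 and informative.)

P[X ≥ 34] ≤ 27/34 ≈ 0.794118.


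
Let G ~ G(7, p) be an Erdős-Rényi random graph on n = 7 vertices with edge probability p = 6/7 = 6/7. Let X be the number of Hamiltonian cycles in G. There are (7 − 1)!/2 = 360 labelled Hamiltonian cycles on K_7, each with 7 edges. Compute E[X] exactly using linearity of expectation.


K_7 has (7 − 1)!/2 = 360 labelled Hamiltonian cycles.
For each such Hamiltonian cycle H, let X_H = 1 if all 7 edges of H are present in G. Then P[X_H = 1] = p^{7} = (6/7)^{7} = 279936/823543.
Summing the indicators: E[X] = Σ_H E[X_H] = 360 · p^{7} = 360 · 279936/823543 = 100776960/823543.
Numerically: E[X] ≈ 122.

E[X] = 360 · (6/7)^{7} = 100776960/823543 ≈ 122.


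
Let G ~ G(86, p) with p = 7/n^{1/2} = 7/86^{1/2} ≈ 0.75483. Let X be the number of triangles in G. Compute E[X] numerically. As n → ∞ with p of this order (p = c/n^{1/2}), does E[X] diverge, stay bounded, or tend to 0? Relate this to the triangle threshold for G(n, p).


Number of potential triangles: C(86, 3) = 102340.
Each occurs with probability p³ ≈ (0.75483)³ ≈ 4.3007722e-01.
By linearity: E[X] = C(86, 3)·p³ ≈ 102340 · 4.3007722e-01 ≈ 44014.10304.
Since α = 1/2 < 1, p = c/n^{1/2} ≫ 1/n is above the triangle threshold p ~ 1/n. Asymptotically E[X] ~ (c³/6)·n^{3(1−α)} = (7³/6)·n^{1.5} → ∞; triangles are abundant w.h.p.

E[X] ≈ 44014.10304; in regime p = Θ(1/n^{1/2}) E[X] diverges (above the triangle threshold p ~ 1/n).


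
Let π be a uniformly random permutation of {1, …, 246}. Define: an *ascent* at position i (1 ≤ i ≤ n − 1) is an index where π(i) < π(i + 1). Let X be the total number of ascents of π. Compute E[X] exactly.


Write X = Σ X_I over i = 1, …, 245, with X_I the indicator of one ascent.
There are 245 indicators.
For each fixed i, the pair (π(i), π(i+1)) is a uniformly random ordered pair of distinct values from {1, …, 246}; by symmetry P[π(i) < π(i+1)] = 1/2.
By linearity: E[X] = 245 · (1/2) = (246 − 1) · (1/2) = 245/2 ≈ 122.5000.

E[X] = 245/2 = 122.5000.
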